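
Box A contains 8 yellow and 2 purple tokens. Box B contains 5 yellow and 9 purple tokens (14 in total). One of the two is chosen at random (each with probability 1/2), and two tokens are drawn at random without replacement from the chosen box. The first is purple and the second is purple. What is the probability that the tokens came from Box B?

P(E | Box A) = 1/45; P(E | Box B) = 36/91.
P(E) = 1/2·1/45 + 1/2·36/91 = 1711/8190.
By Bayes' rule, P(Box B | E) = 18/91 / 1711/8190 = 1620/1711 ≈ 0.9468.

1620/1711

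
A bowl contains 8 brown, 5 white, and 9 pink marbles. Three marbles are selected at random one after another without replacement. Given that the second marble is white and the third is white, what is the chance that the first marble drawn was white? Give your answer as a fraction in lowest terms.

P(first=white and the second marble is white and the third is white) = (5/22)·(4/21)·(3/20) = 1/154.
P(E) = Σ over first color = 4/231 + 1/154 + 3/154 = 10/231.
By Bayes, P(first=white | E) = 1/154 / 10/231 = 3/20 ≈ 0.1500.

3/20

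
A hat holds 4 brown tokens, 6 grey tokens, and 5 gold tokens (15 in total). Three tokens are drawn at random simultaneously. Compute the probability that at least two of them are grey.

Sum the hypergeometric tail for j = 2,…,3 grey tokens.
Favorable = C(6,2)·C(9,1) + C(6,3)·C(9,0) = 155; total = C(15,3) = 455.
P = 155/455 = 31/91 ≈ 0.3407.

31/91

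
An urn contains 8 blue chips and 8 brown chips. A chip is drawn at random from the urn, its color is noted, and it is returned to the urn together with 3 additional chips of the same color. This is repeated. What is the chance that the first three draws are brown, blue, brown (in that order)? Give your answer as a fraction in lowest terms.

Track the composition after each reinforcement of +3.
P = (8/16) · (8/19) · (11/22) = 2/19 ≈ 0.1053.

2/19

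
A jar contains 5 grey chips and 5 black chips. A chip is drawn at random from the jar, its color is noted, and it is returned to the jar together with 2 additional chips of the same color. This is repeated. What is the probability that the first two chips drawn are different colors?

5/12

Either black then grey, or grey then black; after the first draw the total is 12.
P = (5/10)·(5/12) + (5/10)·(5/12) = 5/12 ≈ 0.4167.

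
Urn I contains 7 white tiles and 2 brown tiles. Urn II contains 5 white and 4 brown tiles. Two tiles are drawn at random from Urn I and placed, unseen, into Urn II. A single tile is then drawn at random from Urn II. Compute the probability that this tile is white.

Condition on how many of the transferred tiles are white (from Urn I: 7 white of 9; then Urn II has 11 total).
  0 white: C(7,0)C(2,2)/C(9,2) = 1/36; then P = 5/11
  1 white: C(7,1)C(2,1)/C(9,2) = 7/18; then P = 6/11
  2 white: C(7,2)C(2,0)/C(9,2) = 7/12; then P = 7/11
P(white from Urn II) = 59/99 ≈ 0.5960.

59/99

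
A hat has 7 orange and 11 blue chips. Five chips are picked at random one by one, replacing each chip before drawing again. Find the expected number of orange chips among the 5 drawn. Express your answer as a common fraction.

35/18

By linearity of expectation, E[X] = Σ P(draw i is orange); each independent draw has P(orange) = 7/18.
E[X] = 5 · 7/18 = 35/18 ≈ 1.9444.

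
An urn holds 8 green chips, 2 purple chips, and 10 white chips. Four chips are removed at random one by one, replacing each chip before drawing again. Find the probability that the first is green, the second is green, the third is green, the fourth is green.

16/625

Multiply the conditional probability of each draw in order, with replacement (the composition resets each draw).
P = (8/20) · (8/20) · (8/20) · (8/20) = 16/625 ≈ 0.0256.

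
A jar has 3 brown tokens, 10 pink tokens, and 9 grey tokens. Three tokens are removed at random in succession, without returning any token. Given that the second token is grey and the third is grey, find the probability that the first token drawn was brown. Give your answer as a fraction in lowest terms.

3/20

P(first=brown and the second token is grey and the third is grey) = (3/22)·(9/21)·(8/20) = 9/385.
P(E) = Σ over first color = 9/385 + 6/77 + 3/55 = 12/77.
By Bayes, P(first=brown | E) = 9/385 / 12/77 = 3/20 ≈ 0.1500.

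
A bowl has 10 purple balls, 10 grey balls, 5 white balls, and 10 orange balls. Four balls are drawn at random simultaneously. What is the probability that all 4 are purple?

3/748

Unordered draws without replacement: count favorable combinations over C(35,4).
Favorable = C(10,4) · C(10,0) · C(5,0) · C(10,0) = 210; total = C(35,4) = 52360.
P = 210/52360 = 3/748 ≈ 0.0040.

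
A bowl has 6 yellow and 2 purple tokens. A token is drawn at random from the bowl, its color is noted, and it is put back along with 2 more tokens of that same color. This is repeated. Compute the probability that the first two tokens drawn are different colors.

Either yellow then purple, or purple then yellow; after the first draw the total is 10.
P = (6/8)·(2/10) + (2/8)·(6/10) = 3/10 ≈ 0.3000.

3/10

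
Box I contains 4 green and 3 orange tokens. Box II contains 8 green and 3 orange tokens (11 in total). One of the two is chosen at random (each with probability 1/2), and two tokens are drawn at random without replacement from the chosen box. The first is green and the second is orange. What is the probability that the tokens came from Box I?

55/97

P(E | Box I) = 2/7; P(E | Box II) = 12/55.
P(E) = 1/2·2/7 + 1/2·12/55 = 97/385.
By Bayes' rule, P(Box I | E) = 1/7 / 97/385 = 55/97 ≈ 0.5670.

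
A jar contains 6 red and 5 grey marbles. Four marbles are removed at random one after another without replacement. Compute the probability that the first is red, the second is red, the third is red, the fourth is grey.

5/66

Multiply the conditional probability of each draw in order, without replacement, so each draw removes one from its color and from the total.
P = (6/11) · (5/10) · (4/9) · (5/8) = 5/66 ≈ 0.0758.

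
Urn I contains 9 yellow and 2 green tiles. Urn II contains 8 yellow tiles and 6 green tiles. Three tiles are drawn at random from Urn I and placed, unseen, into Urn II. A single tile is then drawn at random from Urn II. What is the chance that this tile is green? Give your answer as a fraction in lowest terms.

72/187

Condition on how many of the transferred tiles are green (from Urn I: 2 green of 11; then Urn II has 17 total).
  0 green: C(2,0)C(9,3)/C(11,3) = 28/55; then P = 6/17
  1 green: C(2,1)C(9,2)/C(11,3) = 24/55; then P = 7/17
  2 green: C(2,2)C(9,1)/C(11,3) = 3/55; then P = 8/17
P(green from Urn II) = 72/187 ≈ 0.3850.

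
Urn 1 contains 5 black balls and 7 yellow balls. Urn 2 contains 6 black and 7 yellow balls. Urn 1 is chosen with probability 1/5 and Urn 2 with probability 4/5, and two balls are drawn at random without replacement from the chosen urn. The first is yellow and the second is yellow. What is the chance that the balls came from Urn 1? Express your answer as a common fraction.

P(E | Urn 1) = 7/22; P(E | Urn 2) = 7/26.
P(E) = 1/5·7/22 + 4/5·7/26 = 399/1430.
By Bayes' rule, P(Urn 1 | E) = 7/110 / 399/1430 = 13/57 ≈ 0.2281.

13/57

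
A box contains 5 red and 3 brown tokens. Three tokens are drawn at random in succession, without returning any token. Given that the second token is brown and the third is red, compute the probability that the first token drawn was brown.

P(first=brown and the second token is brown and the third is red) = (3/8)·(2/7)·(5/6) = 5/56.
P(E) = Σ over first color = 5/28 + 5/56 = 15/56.
By Bayes, P(first=brown | E) = 5/56 / 15/56 = 1/3 ≈ 0.3333.

1/3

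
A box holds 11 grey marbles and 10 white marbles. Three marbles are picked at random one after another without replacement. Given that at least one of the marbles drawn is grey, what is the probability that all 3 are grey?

3/22

P(all 3 grey) = C(11,3)/C(21,3) = 33/266; P(at least one grey) = 1 − C(10,3)/C(21,3) = 121/133.
Since 'all 3 grey' ⊆ 'at least one grey', P(all 3 | at least one) = 33/266 / 121/133 = 3/22 ≈ 0.1364.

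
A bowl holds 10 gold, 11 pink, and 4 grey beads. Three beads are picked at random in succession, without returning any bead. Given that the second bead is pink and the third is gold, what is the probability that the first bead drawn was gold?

P(first=gold and the second bead is pink and the third is gold) = (10/25)·(11/24)·(9/23) = 33/460.
P(E) = Σ over first color = 33/460 + 11/138 + 11/345 = 11/60.
By Bayes, P(first=gold | E) = 33/460 / 11/60 = 9/23 ≈ 0.3913.

9/23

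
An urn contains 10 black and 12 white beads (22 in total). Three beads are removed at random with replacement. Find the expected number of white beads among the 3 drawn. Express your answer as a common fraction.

18/11

By linearity of expectation, E[X] = Σ P(draw i is white); each independent draw has P(white) = 12/22.
E[X] = 3 · 12/22 = 18/11 ≈ 1.6364.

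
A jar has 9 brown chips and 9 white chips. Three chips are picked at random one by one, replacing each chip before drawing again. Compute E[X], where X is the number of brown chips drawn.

3/2

By linearity of expectation, E[X] = Σ P(draw i is brown); each independent draw has P(brown) = 9/18.
E[X] = 3 · 9/18 = 3/2 ≈ 1.5000.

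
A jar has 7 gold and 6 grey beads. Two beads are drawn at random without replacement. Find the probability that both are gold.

7/26

Unordered draws without replacement: count favorable combinations over C(13,2).
Favorable = C(7,2) · C(6,0) = 21; total = C(13,2) = 78.
P = 21/78 = 7/26 ≈ 0.2692.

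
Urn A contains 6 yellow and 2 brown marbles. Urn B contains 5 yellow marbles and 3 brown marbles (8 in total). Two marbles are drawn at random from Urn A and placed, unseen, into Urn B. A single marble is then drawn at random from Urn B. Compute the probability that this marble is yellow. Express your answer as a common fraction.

13/20

Condition on how many of the transferred marbles are yellow (from Urn A: 6 yellow of 8; then Urn B has 10 total).
  0 yellow: C(6,0)C(2,2)/C(8,2) = 1/28; then P = 5/10
  1 yellow: C(6,1)C(2,1)/C(8,2) = 3/7; then P = 6/10
  2 yellow: C(6,2)C(2,0)/C(8,2) = 15/28; then P = 7/10
P(yellow from Urn B) = 13/20 ≈ 0.6500.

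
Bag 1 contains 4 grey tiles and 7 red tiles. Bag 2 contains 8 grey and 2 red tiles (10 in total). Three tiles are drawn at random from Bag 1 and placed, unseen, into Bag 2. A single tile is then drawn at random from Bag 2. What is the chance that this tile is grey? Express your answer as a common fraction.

Condition on how many of the transferred tiles are grey (from Bag 1: 4 grey of 11; then Bag 2 has 13 total).
  0 grey: C(4,0)C(7,3)/C(11,3) = 7/33; then P = 8/13
  1 grey: C(4,1)C(7,2)/C(11,3) = 28/55; then P = 9/13
  2 grey: C(4,2)C(7,1)/C(11,3) = 14/55; then P = 10/13
  3 grey: C(4,3)C(7,0)/C(11,3) = 4/165; then P = 11/13
P(grey from Bag 2) = 100/143 ≈ 0.6993.

100/143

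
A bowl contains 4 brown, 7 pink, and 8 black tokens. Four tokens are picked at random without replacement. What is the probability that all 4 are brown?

Unordered draws without replacement: count favorable combinations over C(19,4).
Favorable = C(4,4) · C(7,0) · C(8,0) = 1; total = C(19,4) = 3876.
P = 1/3876 = 1/3876 ≈ 0.0003.

1/3876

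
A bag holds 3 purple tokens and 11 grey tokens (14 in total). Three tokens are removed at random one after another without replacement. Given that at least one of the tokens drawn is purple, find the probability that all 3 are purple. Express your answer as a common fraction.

1/199

P(all 3 purple) = C(3,3)/C(14,3) = 1/364; P(at least one purple) = 1 − C(11,3)/C(14,3) = 199/364.
Since 'all 3 purple' ⊆ 'at least one purple', P(all 3 | at least one) = 1/364 / 199/364 = 1/199 ≈ 0.0050.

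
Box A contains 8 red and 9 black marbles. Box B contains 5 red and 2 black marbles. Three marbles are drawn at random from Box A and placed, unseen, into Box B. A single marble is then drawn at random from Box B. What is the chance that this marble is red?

Condition on how many of the transferred marbles are red (from Box A: 8 red of 17; then Box B has 10 total).
  0 red: C(8,0)C(9,3)/C(17,3) = 21/170; then P = 5/10
  1 red: C(8,1)C(9,2)/C(17,3) = 36/85; then P = 6/10
  2 red: C(8,2)C(9,1)/C(17,3) = 63/170; then P = 7/10
  3 red: C(8,3)C(9,0)/C(17,3) = 7/85; then P = 8/10
P(red from Box B) = 109/170 ≈ 0.6412.

109/170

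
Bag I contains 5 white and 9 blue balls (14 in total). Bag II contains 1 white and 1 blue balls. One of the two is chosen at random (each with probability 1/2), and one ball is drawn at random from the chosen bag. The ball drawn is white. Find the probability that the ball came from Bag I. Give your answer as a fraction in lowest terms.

P(white | Bag I) = 5/14; P(white | Bag II) = 1/2.
P(white) = 1/2·5/14 + 1/2·1/2 = 3/7.
By Bayes' rule, P(Bag I | white) = 5/28 / 3/7 = 5/12 ≈ 0.4167.

5/12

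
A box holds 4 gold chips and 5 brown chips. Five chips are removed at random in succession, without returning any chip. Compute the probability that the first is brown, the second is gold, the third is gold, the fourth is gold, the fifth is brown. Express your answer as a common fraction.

2/63

Multiply the conditional probability of each draw in order, without replacement, so each draw removes one from its color and from the total.
P = (5/9) · (4/8) · (3/7) · (2/6) · (4/5) = 2/63 ≈ 0.0317.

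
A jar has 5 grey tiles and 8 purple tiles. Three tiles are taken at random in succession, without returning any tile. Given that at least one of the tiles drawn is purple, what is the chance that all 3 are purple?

P(all 3 purple) = C(8,3)/C(13,3) = 28/143; P(at least one purple) = 1 − C(5,3)/C(13,3) = 138/143.
Since 'all 3 purple' ⊆ 'at least one purple', P(all 3 | at least one) = 28/143 / 138/143 = 14/69 ≈ 0.2029.

14/69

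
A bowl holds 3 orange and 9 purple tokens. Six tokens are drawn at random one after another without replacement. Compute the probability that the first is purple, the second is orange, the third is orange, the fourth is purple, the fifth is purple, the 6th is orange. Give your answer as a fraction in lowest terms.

Multiply the conditional probability of each draw in order, without replacement, so each draw removes one from its color and from the total.
P = (9/12) · (3/11) · (2/10) · (8/9) · (7/8) · (1/7) = 1/220 ≈ 0.0045.

1/220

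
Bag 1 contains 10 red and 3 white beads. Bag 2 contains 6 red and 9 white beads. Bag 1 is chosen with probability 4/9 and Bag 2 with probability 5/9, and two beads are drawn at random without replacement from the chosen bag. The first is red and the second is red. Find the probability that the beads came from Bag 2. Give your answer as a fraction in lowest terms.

13/55

P(E | Bag 1) = 15/26; P(E | Bag 2) = 1/7.
P(E) = 4/9·15/26 + 5/9·1/7 = 275/819.
By Bayes' rule, P(Bag 2 | E) = 5/63 / 275/819 = 13/55 ≈ 0.2364.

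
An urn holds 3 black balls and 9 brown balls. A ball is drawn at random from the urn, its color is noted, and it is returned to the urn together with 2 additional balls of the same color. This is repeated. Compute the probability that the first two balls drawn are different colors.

Either brown then black, or black then brown; after the first draw the total is 14.
P = (9/12)·(3/14) + (3/12)·(9/14) = 9/28 ≈ 0.3214.

9/28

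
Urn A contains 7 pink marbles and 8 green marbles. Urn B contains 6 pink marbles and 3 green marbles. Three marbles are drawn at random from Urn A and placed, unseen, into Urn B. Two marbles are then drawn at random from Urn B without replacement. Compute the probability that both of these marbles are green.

43/330

Condition on how many of the transferred marbles are green (from Urn A: 8 green of 15; then Urn B has 12 total).
  0 green: C(8,0)C(7,3)/C(15,3) = 1/13; then P = C(3,2)/C(12,2) = 1/22
  1 green: C(8,1)C(7,2)/C(15,3) = 24/65; then P = C(4,2)/C(12,2) = 1/11
  2 green: C(8,2)C(7,1)/C(15,3) = 28/65; then P = C(5,2)/C(12,2) = 5/33
  3 green: C(8,3)C(7,0)/C(15,3) = 8/65; then P = C(6,2)/C(12,2) = 5/22
P(both green) = 43/330 ≈ 0.1303.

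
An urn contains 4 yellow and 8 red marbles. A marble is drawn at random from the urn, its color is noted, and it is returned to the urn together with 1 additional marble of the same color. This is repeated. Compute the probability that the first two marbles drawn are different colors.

16/39

Either yellow then red, or red then yellow; after the first draw the total is 13.
P = (4/12)·(8/13) + (8/12)·(4/13) = 16/39 ≈ 0.4103.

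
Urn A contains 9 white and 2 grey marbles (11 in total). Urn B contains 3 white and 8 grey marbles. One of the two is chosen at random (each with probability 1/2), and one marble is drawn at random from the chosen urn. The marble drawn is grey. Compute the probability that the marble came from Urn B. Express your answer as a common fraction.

4/5

P(grey | Urn A) = 2/11; P(grey | Urn B) = 8/11.
P(grey) = 1/2·2/11 + 1/2·8/11 = 5/11.
By Bayes' rule, P(Urn B | grey) = 4/11 / 5/11 = 4/5 ≈ 0.8000.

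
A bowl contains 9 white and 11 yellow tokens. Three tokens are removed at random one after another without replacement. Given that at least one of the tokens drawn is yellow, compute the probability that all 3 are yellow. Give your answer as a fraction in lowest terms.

5/32

P(all 3 yellow) = C(11,3)/C(20,3) = 11/76; P(at least one yellow) = 1 − C(9,3)/C(20,3) = 88/95.
Since 'all 3 yellow' ⊆ 'at least one yellow', P(all 3 | at least one) = 11/76 / 88/95 = 5/32 ≈ 0.1562.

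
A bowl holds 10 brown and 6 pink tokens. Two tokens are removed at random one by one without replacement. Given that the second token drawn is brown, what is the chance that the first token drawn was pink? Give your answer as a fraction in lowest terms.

2/5

P(first=pink and the second token drawn is brown) = (6/16)·(10/15) = 1/4.
P(the second token drawn is brown) = Σ over first color = 3/8 + 1/4 = 5/8.
By Bayes, P(first=pink | the second token drawn is brown) = 1/4 / 5/8 = 2/5 ≈ 0.4000.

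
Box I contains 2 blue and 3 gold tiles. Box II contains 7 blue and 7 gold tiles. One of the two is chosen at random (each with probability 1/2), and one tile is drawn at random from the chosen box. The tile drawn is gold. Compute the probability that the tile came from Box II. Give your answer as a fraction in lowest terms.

5/11

P(gold | Box I) = 3/5; P(gold | Box II) = 1/2.
P(gold) = 1/2·3/5 + 1/2·1/2 = 11/20.
By Bayes' rule, P(Box II | gold) = 1/4 / 11/20 = 5/11 ≈ 0.4545.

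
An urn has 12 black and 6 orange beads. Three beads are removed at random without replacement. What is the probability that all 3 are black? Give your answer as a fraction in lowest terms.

Unordered draws without replacement: count favorable combinations over C(18,3).
Favorable = C(12,3) · C(6,0) = 220; total = C(18,3) = 816.
P = 220/816 = 55/204 ≈ 0.2696.

55/204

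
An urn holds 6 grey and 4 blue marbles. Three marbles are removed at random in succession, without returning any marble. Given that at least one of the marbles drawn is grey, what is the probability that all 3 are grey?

P(all 3 grey) = C(6,3)/C(10,3) = 1/6; P(at least one grey) = 1 − C(4,3)/C(10,3) = 29/30.
Since 'all 3 grey' ⊆ 'at least one grey', P(all 3 | at least one) = 1/6 / 29/30 = 5/29 ≈ 0.1724.

5/29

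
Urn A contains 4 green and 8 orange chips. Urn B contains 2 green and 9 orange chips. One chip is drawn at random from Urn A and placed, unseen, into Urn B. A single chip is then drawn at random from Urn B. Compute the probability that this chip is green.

Condition on how many of the transferred chips are green (from Urn A: 4 green of 12; then Urn B has 12 total).
  0 green: C(4,0)C(8,1)/C(12,1) = 2/3; then P = 2/12
  1 green: C(4,1)C(8,0)/C(12,1) = 1/3; then P = 3/12
P(green from Urn B) = 7/36 ≈ 0.1944.

7/36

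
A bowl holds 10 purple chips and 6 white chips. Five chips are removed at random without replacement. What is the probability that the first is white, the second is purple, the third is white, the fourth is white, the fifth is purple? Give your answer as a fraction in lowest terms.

Multiply the conditional probability of each draw in order, without replacement, so each draw removes one from its color and from the total.
P = (6/16) · (10/15) · (5/14) · (4/13) · (9/12) = 15/728 ≈ 0.0206.

15/728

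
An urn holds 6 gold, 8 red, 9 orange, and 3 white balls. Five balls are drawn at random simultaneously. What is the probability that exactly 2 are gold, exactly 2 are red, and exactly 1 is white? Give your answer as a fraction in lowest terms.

63/3289

Unordered draws without replacement: count favorable combinations over C(26,5).
Favorable = C(6,2) · C(8,2) · C(9,0) · C(3,1) = 1260; total = C(26,5) = 65780.
P = 1260/65780 = 63/3289 ≈ 0.0192.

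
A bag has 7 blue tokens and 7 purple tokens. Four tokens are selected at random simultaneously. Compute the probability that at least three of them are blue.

40/143

Sum the hypergeometric tail for j = 3,…,4 blue tokens.
Favorable = C(7,3)·C(7,1) + C(7,4)·C(7,0) = 280; total = C(14,4) = 1001.
P = 280/1001 = 40/143 ≈ 0.2797.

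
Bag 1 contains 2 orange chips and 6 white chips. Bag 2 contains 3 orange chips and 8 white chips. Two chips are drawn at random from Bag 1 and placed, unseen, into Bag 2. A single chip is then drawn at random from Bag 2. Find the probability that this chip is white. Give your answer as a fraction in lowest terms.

19/26

Condition on how many of the transferred chips are white (from Bag 1: 6 white of 8; then Bag 2 has 13 total).
  0 white: C(6,0)C(2,2)/C(8,2) = 1/28; then P = 8/13
  1 white: C(6,1)C(2,1)/C(8,2) = 3/7; then P = 9/13
  2 white: C(6,2)C(2,0)/C(8,2) = 15/28; then P = 10/13
P(white from Bag 2) = 19/26 ≈ 0.7308.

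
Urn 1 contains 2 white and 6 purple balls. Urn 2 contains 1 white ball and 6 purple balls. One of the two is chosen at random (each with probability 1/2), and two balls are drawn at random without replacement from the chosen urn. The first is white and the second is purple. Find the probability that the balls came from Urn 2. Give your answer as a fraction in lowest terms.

P(E | Urn 1) = 3/14; P(E | Urn 2) = 1/7.
P(E) = 1/2·3/14 + 1/2·1/7 = 5/28.
By Bayes' rule, P(Urn 2 | E) = 1/14 / 5/28 = 2/5 ≈ 0.4000.

2/5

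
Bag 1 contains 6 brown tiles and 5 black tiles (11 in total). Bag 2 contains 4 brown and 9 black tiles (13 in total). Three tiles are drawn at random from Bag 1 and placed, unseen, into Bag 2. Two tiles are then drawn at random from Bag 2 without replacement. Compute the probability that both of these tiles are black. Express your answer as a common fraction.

179/440

Condition on how many of the transferred tiles are black (from Bag 1: 5 black of 11; then Bag 2 has 16 total).
  0 black: C(5,0)C(6,3)/C(11,3) = 4/33; then P = C(9,2)/C(16,2) = 3/10
  1 black: C(5,1)C(6,2)/C(11,3) = 5/11; then P = C(10,2)/C(16,2) = 3/8
  2 black: C(5,2)C(6,1)/C(11,3) = 4/11; then P = C(11,2)/C(16,2) = 11/24
  3 black: C(5,3)C(6,0)/C(11,3) = 2/33; then P = C(12,2)/C(16,2) = 11/20
P(both black) = 179/440 ≈ 0.4068.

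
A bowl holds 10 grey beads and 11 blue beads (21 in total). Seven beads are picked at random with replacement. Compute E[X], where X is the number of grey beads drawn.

By linearity of expectation, E[X] = Σ P(draw i is grey); each independent draw has P(grey) = 10/21.
E[X] = 7 · 10/21 = 10/3 ≈ 3.3333.

10/3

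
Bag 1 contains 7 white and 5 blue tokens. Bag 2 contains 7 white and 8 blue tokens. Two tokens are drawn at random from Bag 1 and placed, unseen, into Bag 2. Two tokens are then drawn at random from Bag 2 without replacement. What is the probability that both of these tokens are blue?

Condition on how many of the transferred tokens are blue (from Bag 1: 5 blue of 12; then Bag 2 has 17 total).
  0 blue: C(5,0)C(7,2)/C(12,2) = 7/22; then P = C(8,2)/C(17,2) = 7/34
  1 blue: C(5,1)C(7,1)/C(12,2) = 35/66; then P = C(9,2)/C(17,2) = 9/34
  2 blue: C(5,2)C(7,0)/C(12,2) = 5/33; then P = C(10,2)/C(17,2) = 45/136
P(both blue) = 383/1496 ≈ 0.2560.

383/1496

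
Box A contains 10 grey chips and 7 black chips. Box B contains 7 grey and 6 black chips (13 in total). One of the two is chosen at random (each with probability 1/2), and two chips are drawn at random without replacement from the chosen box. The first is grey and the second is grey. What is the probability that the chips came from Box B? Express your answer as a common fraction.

P(E | Box A) = 45/136; P(E | Box B) = 7/26.
P(E) = 1/2·45/136 + 1/2·7/26 = 1061/3536.
By Bayes' rule, P(Box B | E) = 7/52 / 1061/3536 = 476/1061 ≈ 0.4486.

476/1061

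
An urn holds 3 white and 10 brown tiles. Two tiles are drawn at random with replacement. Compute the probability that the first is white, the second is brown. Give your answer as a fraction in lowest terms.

Multiply the conditional probability of each draw in order, with replacement (the composition resets each draw).
P = (3/13) · (10/13) = 30/169 ≈ 0.1775.

30/169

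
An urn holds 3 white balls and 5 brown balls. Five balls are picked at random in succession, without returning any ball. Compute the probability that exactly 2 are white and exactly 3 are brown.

15/28

Unordered draws without replacement: count favorable combinations over C(8,5).
Favorable = C(3,2) · C(5,3) = 30; total = C(8,5) = 56.
P = 30/56 = 15/28 ≈ 0.5357.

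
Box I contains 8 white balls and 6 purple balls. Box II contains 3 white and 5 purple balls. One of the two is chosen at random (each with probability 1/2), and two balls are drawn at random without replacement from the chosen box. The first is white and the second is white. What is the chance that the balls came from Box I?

112/151

P(E | Box I) = 4/13; P(E | Box II) = 3/28.
P(E) = 1/2·4/13 + 1/2·3/28 = 151/728.
By Bayes' rule, P(Box I | E) = 2/13 / 151/728 = 112/151 ≈ 0.7417.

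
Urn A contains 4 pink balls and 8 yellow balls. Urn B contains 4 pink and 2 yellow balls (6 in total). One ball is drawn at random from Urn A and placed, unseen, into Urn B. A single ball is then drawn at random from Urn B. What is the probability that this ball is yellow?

8/21

Condition on how many of the transferred balls are yellow (from Urn A: 8 yellow of 12; then Urn B has 7 total).
  0 yellow: C(8,0)C(4,1)/C(12,1) = 1/3; then P = 2/7
  1 yellow: C(8,1)C(4,0)/C(12,1) = 2/3; then P = 3/7
P(yellow from Urn B) = 8/21 ≈ 0.3810.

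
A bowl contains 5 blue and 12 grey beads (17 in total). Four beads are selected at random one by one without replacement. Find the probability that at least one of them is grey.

Use the complement: P(at least one grey) = 1 − P(no grey).
P(none) = C(5,4)/C(17,4) = 5/2380.
So P = 1 − 5/2380 = 475/476 ≈ 0.9979.

475/476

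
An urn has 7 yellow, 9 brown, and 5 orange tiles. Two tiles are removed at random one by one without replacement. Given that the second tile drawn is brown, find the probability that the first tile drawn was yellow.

7/20

P(first=yellow and the second tile drawn is brown) = (7/21)·(9/20) = 3/20.
P(the second tile drawn is brown) = Σ over first color = 3/20 + 6/35 + 3/28 = 3/7.
By Bayes, P(first=yellow | the second tile drawn is brown) = 3/20 / 3/7 = 7/20 ≈ 0.3500.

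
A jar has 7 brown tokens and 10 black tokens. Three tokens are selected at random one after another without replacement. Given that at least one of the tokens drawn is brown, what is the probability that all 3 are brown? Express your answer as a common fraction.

1/16

P(all 3 brown) = C(7,3)/C(17,3) = 7/136; P(at least one brown) = 1 − C(10,3)/C(17,3) = 14/17.
Since 'all 3 brown' ⊆ 'at least one brown', P(all 3 | at least one) = 7/136 / 14/17 = 1/16 ≈ 0.0625.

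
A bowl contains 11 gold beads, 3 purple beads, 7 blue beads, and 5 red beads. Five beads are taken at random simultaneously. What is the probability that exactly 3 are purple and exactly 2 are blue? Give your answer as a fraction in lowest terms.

21/65780

Unordered draws without replacement: count favorable combinations over C(26,5).
Favorable = C(11,0) · C(3,3) · C(7,2) · C(5,0) = 21; total = C(26,5) = 65780.
P = 21/65780 = 21/65780 ≈ 0.0003.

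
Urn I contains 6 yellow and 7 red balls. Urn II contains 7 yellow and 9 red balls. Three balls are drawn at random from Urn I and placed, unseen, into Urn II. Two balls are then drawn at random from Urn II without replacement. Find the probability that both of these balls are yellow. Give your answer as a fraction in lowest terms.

271/1482

Condition on how many of the transferred balls are yellow (from Urn I: 6 yellow of 13; then Urn II has 19 total).
  0 yellow: C(6,0)C(7,3)/C(13,3) = 35/286; then P = C(7,2)/C(19,2) = 7/57
  1 yellow: C(6,1)C(7,2)/C(13,3) = 63/143; then P = C(8,2)/C(19,2) = 28/171
  2 yellow: C(6,2)C(7,1)/C(13,3) = 105/286; then P = C(9,2)/C(19,2) = 4/19
  3 yellow: C(6,3)C(7,0)/C(13,3) = 10/143; then P = C(10,2)/C(19,2) = 5/19
P(both yellow) = 271/1482 ≈ 0.1829.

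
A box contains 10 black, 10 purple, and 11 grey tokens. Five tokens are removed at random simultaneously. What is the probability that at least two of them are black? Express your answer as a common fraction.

Sum the hypergeometric tail for j = 2,…,5 black tokens.
Favorable = C(10,2)·C(21,3) + C(10,3)·C(21,2) + C(10,4)·C(21,1) + C(10,5)·C(21,0) = 89712; total = C(31,5) = 169911.
P = 89712/169911 = 1424/2697 ≈ 0.5280.

1424/2697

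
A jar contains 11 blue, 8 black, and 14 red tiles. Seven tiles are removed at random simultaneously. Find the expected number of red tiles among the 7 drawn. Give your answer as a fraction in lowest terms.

By linearity of expectation, E[X] = Σ P(draw i is red); by symmetry each draw (even without replacement) has P(red) = 14/33.
E[X] = 7 · 14/33 = 98/33 ≈ 2.9697.

98/33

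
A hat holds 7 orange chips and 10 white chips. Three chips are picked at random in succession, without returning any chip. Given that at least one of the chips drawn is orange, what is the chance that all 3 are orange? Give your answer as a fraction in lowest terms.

1/16

P(all 3 orange) = C(7,3)/C(17,3) = 7/136; P(at least one orange) = 1 − C(10,3)/C(17,3) = 14/17.
Since 'all 3 orange' ⊆ 'at least one orange', P(all 3 | at least one) = 7/136 / 14/17 = 1/16 ≈ 0.0625.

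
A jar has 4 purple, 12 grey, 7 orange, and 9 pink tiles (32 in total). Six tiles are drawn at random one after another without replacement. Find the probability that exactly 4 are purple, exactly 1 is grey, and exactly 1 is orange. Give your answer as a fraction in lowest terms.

Unordered draws without replacement: count favorable combinations over C(32,6).
Favorable = C(4,4) · C(12,1) · C(7,1) · C(9,0) = 84; total = C(32,6) = 906192.
P = 84/906192 = 1/10788 ≈ 0.0001.

1/10788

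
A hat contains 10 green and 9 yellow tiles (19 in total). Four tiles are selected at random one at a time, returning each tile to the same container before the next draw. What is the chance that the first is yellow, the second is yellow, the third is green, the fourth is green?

8100/130321

Multiply the conditional probability of each draw in order, with replacement (the composition resets each draw).
P = (9/19) · (9/19) · (10/19) · (10/19) = 8100/130321 ≈ 0.0622.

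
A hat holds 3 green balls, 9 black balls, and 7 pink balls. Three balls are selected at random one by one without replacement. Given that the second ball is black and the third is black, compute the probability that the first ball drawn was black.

P(first=black and the second ball is black and the third is black) = (9/19)·(8/18)·(7/17) = 28/323.
P(E) = Σ over first color = 12/323 + 28/323 + 28/323 = 4/19.
By Bayes, P(first=black | E) = 28/323 / 4/19 = 7/17 ≈ 0.4118.

7/17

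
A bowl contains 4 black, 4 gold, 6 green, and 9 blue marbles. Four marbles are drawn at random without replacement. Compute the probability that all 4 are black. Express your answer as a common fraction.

Unordered draws without replacement: count favorable combinations over C(23,4).
Favorable = C(4,4) · C(4,0) · C(6,0) · C(9,0) = 1; total = C(23,4) = 8855.
P = 1/8855 = 1/8855 ≈ 0.0001.

1/8855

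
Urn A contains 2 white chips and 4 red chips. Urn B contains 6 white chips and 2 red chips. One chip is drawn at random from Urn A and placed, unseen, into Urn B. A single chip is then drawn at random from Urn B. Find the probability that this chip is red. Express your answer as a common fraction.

8/27

Condition on how many of the transferred chips are red (from Urn A: 4 red of 6; then Urn B has 9 total).
  0 red: C(4,0)C(2,1)/C(6,1) = 1/3; then P = 2/9
  1 red: C(4,1)C(2,0)/C(6,1) = 2/3; then P = 3/9
P(red from Urn B) = 8/27 ≈ 0.2963.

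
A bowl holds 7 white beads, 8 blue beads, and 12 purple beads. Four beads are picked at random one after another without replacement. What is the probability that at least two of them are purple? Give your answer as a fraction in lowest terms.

Sum the hypergeometric tail for j = 2,…,4 purple beads.
Favorable = C(12,2)·C(15,2) + C(12,3)·C(15,1) + C(12,4)·C(15,0) = 10725; total = C(27,4) = 17550.
P = 10725/17550 = 11/18 ≈ 0.6111.

11/18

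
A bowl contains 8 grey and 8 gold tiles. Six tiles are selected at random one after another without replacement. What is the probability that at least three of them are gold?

199/286

Sum the hypergeometric tail for j = 3,…,6 gold tiles.
Favorable = C(8,3)·C(8,3) + C(8,4)·C(8,2) + C(8,5)·C(8,1) + C(8,6)·C(8,0) = 5572; total = C(16,6) = 8008.
P = 5572/8008 = 199/286 ≈ 0.6958.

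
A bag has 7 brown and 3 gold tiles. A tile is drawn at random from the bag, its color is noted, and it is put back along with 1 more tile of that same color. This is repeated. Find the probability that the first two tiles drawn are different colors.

Either brown then gold, or gold then brown; after the first draw the total is 11.
P = (7/10)·(3/11) + (3/10)·(7/11) = 21/55 ≈ 0.3818.

21/55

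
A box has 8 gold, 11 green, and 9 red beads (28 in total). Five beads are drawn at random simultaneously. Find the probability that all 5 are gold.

Unordered draws without replacement: count favorable combinations over C(28,5).
Favorable = C(8,5) · C(11,0) · C(9,0) = 56; total = C(28,5) = 98280.
P = 56/98280 = 1/1755 ≈ 0.0006.

1/1755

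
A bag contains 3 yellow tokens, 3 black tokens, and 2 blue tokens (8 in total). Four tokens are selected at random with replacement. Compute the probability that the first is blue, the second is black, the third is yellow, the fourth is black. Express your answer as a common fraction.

27/2048

Multiply the conditional probability of each draw in order, with replacement (the composition resets each draw).
P = (2/8) · (3/8) · (3/8) · (3/8) = 27/2048 ≈ 0.0132.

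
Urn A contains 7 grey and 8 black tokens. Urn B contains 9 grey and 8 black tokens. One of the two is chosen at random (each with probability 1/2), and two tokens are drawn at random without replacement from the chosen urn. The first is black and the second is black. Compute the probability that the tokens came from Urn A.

136/241

P(E | Urn A) = 4/15; P(E | Urn B) = 7/34.
P(E) = 1/2·4/15 + 1/2·7/34 = 241/1020.
By Bayes' rule, P(Urn A | E) = 2/15 / 241/1020 = 136/241 ≈ 0.5643.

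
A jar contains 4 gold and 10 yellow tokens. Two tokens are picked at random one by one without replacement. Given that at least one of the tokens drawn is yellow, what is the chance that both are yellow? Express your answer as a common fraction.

P(both yellow) = C(10,2)/C(14,2) = 45/91; P(at least one yellow) = 1 − C(4,2)/C(14,2) = 85/91.
Since 'both yellow' ⊆ 'at least one yellow', P(both | at least one) = 45/91 / 85/91 = 9/17 ≈ 0.5294.

9/17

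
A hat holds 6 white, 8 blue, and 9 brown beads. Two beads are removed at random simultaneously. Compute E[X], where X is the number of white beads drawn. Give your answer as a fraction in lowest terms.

12/23

By linearity of expectation, E[X] = Σ P(draw i is white); by symmetry each draw (even without replacement) has P(white) = 6/23.
E[X] = 2 · 6/23 = 12/23 ≈ 0.5217.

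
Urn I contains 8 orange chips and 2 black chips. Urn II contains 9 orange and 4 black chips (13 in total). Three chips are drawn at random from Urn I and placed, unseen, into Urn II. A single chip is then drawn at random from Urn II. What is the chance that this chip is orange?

Condition on how many of the transferred chips are orange (from Urn I: 8 orange of 10; then Urn II has 16 total).
  1 orange: C(8,1)C(2,2)/C(10,3) = 1/15; then P = 10/16
  2 orange: C(8,2)C(2,1)/C(10,3) = 7/15; then P = 11/16
  3 orange: C(8,3)C(2,0)/C(10,3) = 7/15; then P = 12/16
P(orange from Urn II) = 57/80 ≈ 0.7125.

57/80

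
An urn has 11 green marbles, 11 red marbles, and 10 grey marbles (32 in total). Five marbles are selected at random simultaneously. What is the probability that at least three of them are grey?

291/1798

Sum the hypergeometric tail for j = 3,…,5 grey marbles.
Favorable = C(10,3)·C(22,2) + C(10,4)·C(22,1) + C(10,5)·C(22,0) = 32592; total = C(32,5) = 201376.
P = 32592/201376 = 291/1798 ≈ 0.1618.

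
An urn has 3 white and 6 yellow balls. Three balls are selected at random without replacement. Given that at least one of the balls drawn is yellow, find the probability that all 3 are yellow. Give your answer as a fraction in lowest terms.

20/83

P(all 3 yellow) = C(6,3)/C(9,3) = 5/21; P(at least one yellow) = 1 − C(3,3)/C(9,3) = 83/84.
Since 'all 3 yellow' ⊆ 'at least one yellow', P(all 3 | at least one) = 5/21 / 83/84 = 20/83 ≈ 0.2410.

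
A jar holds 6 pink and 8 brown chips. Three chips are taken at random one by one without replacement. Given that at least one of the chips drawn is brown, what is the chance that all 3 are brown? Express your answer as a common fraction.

P(all 3 brown) = C(8,3)/C(14,3) = 2/13; P(at least one brown) = 1 − C(6,3)/C(14,3) = 86/91.
Since 'all 3 brown' ⊆ 'at least one brown', P(all 3 | at least one) = 2/13 / 86/91 = 7/43 ≈ 0.1628.

7/43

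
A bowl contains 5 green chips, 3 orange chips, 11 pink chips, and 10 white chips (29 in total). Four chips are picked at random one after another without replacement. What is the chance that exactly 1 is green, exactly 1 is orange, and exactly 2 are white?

75/2639

Unordered draws without replacement: count favorable combinations over C(29,4).
Favorable = C(5,1) · C(3,1) · C(11,0) · C(10,2) = 675; total = C(29,4) = 23751.
P = 675/23751 = 75/2639 ≈ 0.0284.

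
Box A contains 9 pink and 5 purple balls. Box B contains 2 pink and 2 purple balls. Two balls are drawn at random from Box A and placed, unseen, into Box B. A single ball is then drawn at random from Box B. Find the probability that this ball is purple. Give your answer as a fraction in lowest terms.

Condition on how many of the transferred balls are purple (from Box A: 5 purple of 14; then Box B has 6 total).
  0 purple: C(5,0)C(9,2)/C(14,2) = 36/91; then P = 2/6
  1 purple: C(5,1)C(9,1)/C(14,2) = 45/91; then P = 3/6
  2 purple: C(5,2)C(9,0)/C(14,2) = 10/91; then P = 4/6
P(purple from Box B) = 19/42 ≈ 0.4524.

19/42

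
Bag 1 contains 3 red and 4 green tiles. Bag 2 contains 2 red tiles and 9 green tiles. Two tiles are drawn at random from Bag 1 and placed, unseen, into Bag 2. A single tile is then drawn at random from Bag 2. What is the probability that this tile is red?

Condition on how many of the transferred tiles are red (from Bag 1: 3 red of 7; then Bag 2 has 13 total).
  0 red: C(3,0)C(4,2)/C(7,2) = 2/7; then P = 2/13
  1 red: C(3,1)C(4,1)/C(7,2) = 4/7; then P = 3/13
  2 red: C(3,2)C(4,0)/C(7,2) = 1/7; then P = 4/13
P(red from Bag 2) = 20/91 ≈ 0.2198.

20/91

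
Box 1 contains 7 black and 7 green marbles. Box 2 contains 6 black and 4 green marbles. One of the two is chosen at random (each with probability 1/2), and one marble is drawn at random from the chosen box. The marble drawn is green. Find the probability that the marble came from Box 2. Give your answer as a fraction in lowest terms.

P(green | Box 1) = 1/2; P(green | Box 2) = 2/5.
P(green) = 1/2·1/2 + 1/2·2/5 = 9/20.
By Bayes' rule, P(Box 2 | green) = 1/5 / 9/20 = 4/9 ≈ 0.4444.

4/9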